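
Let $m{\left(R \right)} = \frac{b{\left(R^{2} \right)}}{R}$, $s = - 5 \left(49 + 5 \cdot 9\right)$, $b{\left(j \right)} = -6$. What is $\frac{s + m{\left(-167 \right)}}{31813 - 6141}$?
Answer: $- \frac{19621}{1071806} \approx -0.018306$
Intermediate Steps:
$s = -470$ ($s = - 5 \left(49 + 45\right) = \left(-5\right) 94 = -470$)
$m{\left(R \right)} = - \frac{6}{R}$
$\frac{s + m{\left(-167 \right)}}{31813 - 6141} = \frac{-470 - \frac{6}{-167}}{31813 - 6141} = \frac{-470 - - \frac{6}{167}}{25672} = \left(-470 + \frac{6}{167}\right) \frac{1}{25672} = \left(- \frac{78484}{167}\right) \frac{1}{25672} = - \frac{19621}{1071806}$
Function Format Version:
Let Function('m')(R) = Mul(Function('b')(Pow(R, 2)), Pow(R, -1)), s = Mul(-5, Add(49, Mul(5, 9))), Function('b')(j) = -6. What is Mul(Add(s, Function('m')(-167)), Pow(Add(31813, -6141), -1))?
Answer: Rational(-19621, 1071806) ≈ -0.018306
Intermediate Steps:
s = -470 (s = Mul(-5, Add(49, 45)) = Mul(-5, 94) = -470)
Function('m')(R) = Mul(-6, Pow(R, -1))
Mul(Add(s, Function('m')(-167)), Pow(Add(31813, -6141), -1)) = Mul(Add(-470, Mul(-6, Pow(-167, -1))), Pow(Add(31813, -6141), -1)) = Mul(Add(-470, Mul(-6, Rational(-1, 167))), Pow(25672, -1)) = Mul(Add(-470, Rational(6, 167)), Rational(1, 25672)) = Mul(Rational(-78484, 167), Rational(1, 25672)) = Rational(-19621, 1071806)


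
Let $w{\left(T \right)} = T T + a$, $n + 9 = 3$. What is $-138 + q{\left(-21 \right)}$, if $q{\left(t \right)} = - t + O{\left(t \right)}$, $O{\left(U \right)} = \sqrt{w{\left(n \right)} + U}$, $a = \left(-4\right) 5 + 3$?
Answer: $-117 + i \sqrt{2} \approx -117.0 + 1.4142 i$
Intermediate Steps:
$n = -6$ ($n = -9 + 3 = -6$)
$a = -17$ ($a = -20 + 3 = -17$)
$w{\left(T \right)} = -17 + T^{2}$ ($w{\left(T \right)} = T T - 17 = T^{2} - 17 = -17 + T^{2}$)
$O{\left(U \right)} = \sqrt{19 + U}$ ($O{\left(U \right)} = \sqrt{\left(-17 + \left(-6\right)^{2}\right) + U} = \sqrt{\left(-17 + 36\right) + U} = \sqrt{19 + U}$)
$q{\left(t \right)} = \sqrt{19 + t} - t$ ($q{\left(t \right)} = - t + \sqrt{19 + t} = \sqrt{19 + t} - t$)
$-138 + q{\left(-21 \right)} = -138 + \left(\sqrt{19 - 21} - -21\right) = -138 + \left(\sqrt{-2} + 21\right) = -138 + \left(i \sqrt{2} + 21\right) = -138 + \left(21 + i \sqrt{2}\right) = -117 + i \sqrt{2}$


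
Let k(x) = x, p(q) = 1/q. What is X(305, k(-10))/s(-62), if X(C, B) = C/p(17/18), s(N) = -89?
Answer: -5185/1602 ≈ -3.2366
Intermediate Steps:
X(C, B) = 17*C/18 (X(C, B) = C/(1/(17/18)) = C/(18/17) = C*(17/18) = 17*C/18)
X(305, k(-10))/s(-62) = ((17/18)*305)/(-89) = (5185/18)*(-1/89) = -5185/1602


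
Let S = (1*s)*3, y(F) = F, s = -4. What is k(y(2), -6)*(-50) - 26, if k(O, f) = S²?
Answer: -7226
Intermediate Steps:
S = -12 (S = (1*(-4))*3 = -4*3 = -12)
k(O, f) = 144 (k(O, f) = (-12)² = 144)
k(y(2), -6)*(-50) - 26 = 144*(-50) - 26 = -7200 - 26 = -7226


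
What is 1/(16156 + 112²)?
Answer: 1/28700 ≈ 3.4843e-5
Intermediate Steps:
1/(16156 + 112²) = 1/(16156 + 12544) = 1/28700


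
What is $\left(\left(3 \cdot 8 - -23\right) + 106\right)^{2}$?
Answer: $23409$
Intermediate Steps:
$\left(\left(3 \cdot 8 - -23\right) + 106\right)^{2} = \left(\left(24 + 23\right) + 106\right)^{2} = \left(47 + 106\right)^{2} = 153^{2} = 23409$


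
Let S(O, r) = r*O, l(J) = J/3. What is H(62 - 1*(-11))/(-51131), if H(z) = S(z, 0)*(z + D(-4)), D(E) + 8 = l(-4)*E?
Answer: 0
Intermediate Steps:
l(J) = J/3 (l(J) = J*(⅓) = J/3)
D(E) = -8 - 4*E/3 (D(E) = -8 + ((⅓)*(-4))*E = -8 - 4*E/3)
S(O, r) = O*r
H(z) = 0 (H(z) = (z*0)*(z + (-8 - 4/3*(-4))) = 0*(z + (-8 + 16/3)) = 0*(z - 8/3) = 0*(-8/3 + z) = 0)
H(62 - 1*(-11))/(-51131) = 0/(-51131) = 0*(-1/51131) = 0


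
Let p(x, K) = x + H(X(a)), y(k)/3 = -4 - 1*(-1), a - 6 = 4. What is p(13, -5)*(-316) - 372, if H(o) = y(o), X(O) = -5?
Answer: -1636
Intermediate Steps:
a = 10 (a = 6 + 4 = 10)
y(k) = -9 (y(k) = 3*(-4 - 1*(-1)) = 3*(-4 + 1) = 3*(-3) = -9)
H(o) = -9
p(x, K) = -9 + x (p(x, K) = x - 9 = -9 + x)
p(13, -5)*(-316) - 372 = (-9 + 13)*(-316) - 372 = 4*(-316) - 372 = -1264 - 372 = -1636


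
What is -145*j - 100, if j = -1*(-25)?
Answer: -3725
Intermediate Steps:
j = 25
-145*j - 100 = -145*25 - 100 = -3625 - 100 = -3725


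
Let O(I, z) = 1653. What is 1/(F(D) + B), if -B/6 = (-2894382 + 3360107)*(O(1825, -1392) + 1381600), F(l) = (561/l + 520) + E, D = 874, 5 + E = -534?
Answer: -874/3378266099976745 ≈ -2.5871e-13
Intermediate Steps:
E = -539 (E = -5 - 534 = -539)
F(l) = -19 + 561/l (F(l) = (561/l + 520) - 539 = (520 + 561/l) - 539 = -19 + 561/l)
B = -3865293020550 (B = -6*(-2894382 + 3360107)*(1653 + 1381600) = -2794350*1383253 = -6*644215503425 = -3865293020550)
1/(F(D) + B) = 1/((-19 + 561/874) - 3865293020550) = 1/(-16045/874 - 3865293020550) = 1/(-3378266099976745/874) = -874/3378266099976745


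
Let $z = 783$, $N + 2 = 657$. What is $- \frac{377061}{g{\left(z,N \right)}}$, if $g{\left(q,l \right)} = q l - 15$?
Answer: $- \frac{125687}{170950} \approx -0.73523$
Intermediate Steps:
$N = 655$ ($N = -2 + 657 = 655$)
$g{\left(q,l \right)} = -15 + l q$ ($g{\left(q,l \right)} = l q - 15 = -15 + l q$)
$- \frac{377061}{g{\left(z,N \right)}} = - \frac{377061}{-15 + 655 \cdot 783} = - \frac{377061}{-15 + 512865} = - \frac{377061}{512850} = \left(-377061\right) \frac{1}{512850} = - \frac{125687}{170950}$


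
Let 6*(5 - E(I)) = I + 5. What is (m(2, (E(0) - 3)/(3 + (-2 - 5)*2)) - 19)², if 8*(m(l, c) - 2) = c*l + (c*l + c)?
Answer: 81198121/278784 ≈ 291.26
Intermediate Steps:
E(I) = 25/6 - I/6 (E(I) = 5 - (I + 5)/6 = 5 - (5 + I)/6 = 5 + (-⅚ - I/6) = 25/6 - I/6)
m(l, c) = 2 + c/8 + c*l/4 (m(l, c) = 2 + (c*l + (c*l + c))/8 = 2 + (c*l + (c + c*l))/8 = 2 + (c + 2*c*l)/8 = 2 + (c/8 + c*l/4) = 2 + c/8 + c*l/4)
(m(2, (E(0) - 3)/(3 + (-2 - 5)*2)) - 19)² = ((2 + (((25/6 - ⅙*0) - 3)/(3 + (-2 - 5)*2))/8 + (¼)*(((25/6 - ⅙*0) - 3)/(3 + (-2 - 5)*2))*2) - 19)² = ((2 + (((25/6 + 0) - 3)/(3 - 7*2))/8 + (¼)*(((25/6 + 0) - 3)/(3 - 7*2))*2) - 19)² = ((2 + ((25/6 - 3)/(3 - 14))/8 + (¼)*((25/6 - 3)/(3 - 14))*2) - 19)² = ((2 + ((7/6)/(-11))/8 + (¼)*((7/6)/(-11))*2) - 19)² = ((2 + ((7/6)*(-1/11))/8 + (¼)*((7/6)*(-1/11))*2) - 19)² = ((2 + (⅛)*(-7/66) + (¼)*(-7/66)*2) - 19)² = ((2 - 7/528 - 7/132) - 19)² = (1021/528 - 19)² = (-9011/528)² = 81198121/278784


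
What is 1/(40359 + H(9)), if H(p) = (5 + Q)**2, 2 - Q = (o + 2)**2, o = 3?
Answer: 1/40683 ≈ 2.4580e-5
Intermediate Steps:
Q = -23 (Q = 2 - (3 + 2)**2 = 2 - 1*5**2 = 2 - 1*25 = 2 - 25 = -23)
H(p) = 324 (H(p) = (5 - 23)**2 = (-18)**2 = 324)
1/(40359 + H(9)) = 1/(40359 + 324) = 1/40683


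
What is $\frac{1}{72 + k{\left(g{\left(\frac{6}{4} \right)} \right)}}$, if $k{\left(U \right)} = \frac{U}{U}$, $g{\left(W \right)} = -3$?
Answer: $\frac{1}{73} \approx 0.013699$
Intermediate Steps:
$k{\left(U \right)} = 1$
$\frac{1}{72 + k{\left(g{\left(\frac{6}{4} \right)} \right)}} = \frac{1}{72 + 1} = \frac{1}{73}$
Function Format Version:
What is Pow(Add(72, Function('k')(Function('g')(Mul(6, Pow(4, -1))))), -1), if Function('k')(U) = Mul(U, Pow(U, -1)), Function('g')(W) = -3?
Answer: Rational(1, 73) ≈ 0.013699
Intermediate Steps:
Function('k')(U) = 1
Pow(Add(72, Function('k')(Function('g')(Mul(6, Pow(4, -1))))), -1) = Pow(Add(72, 1), -1) = Pow(73, -1) = Rational(1, 73)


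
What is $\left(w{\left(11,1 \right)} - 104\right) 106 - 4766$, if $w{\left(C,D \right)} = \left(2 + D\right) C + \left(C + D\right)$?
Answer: $-11020$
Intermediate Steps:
$w{\left(C,D \right)} = C + D + C \left(2 + D\right)$ ($w{\left(C,D \right)} = C \left(2 + D\right) + \left(C + D\right) = C + D + C \left(2 + D\right)$)
$\left(w{\left(11,1 \right)} - 104\right) 106 - 4766 = \left(\left(1 + 3 \cdot 11 + 11 \cdot 1\right) - 104\right) 106 - 4766 = \left(\left(1 + 33 + 11\right) - 104\right) 106 - 4766 = \left(45 - 104\right) 106 - 4766 = \left(-59\right) 106 - 4766 = -6254 - 4766 = -11020$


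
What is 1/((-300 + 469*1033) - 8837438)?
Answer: -1/8353261 ≈ -1.1971e-7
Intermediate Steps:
1/((-300 + 469*1033) - 8837438) = 1/((-300 + 484477) - 8837438) = 1/(484177 - 8837438) = 1/(-8353261) = -1/8353261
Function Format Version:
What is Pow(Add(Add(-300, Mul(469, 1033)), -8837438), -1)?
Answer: Rational(-1, 8353261) ≈ -1.1971e-7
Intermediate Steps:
Pow(Add(Add(-300, Mul(469, 1033)), -8837438), -1) = Pow(Add(Add(-300, 484477), -8837438), -1) = Pow(Add(484177, -8837438), -1) = Pow(-8353261, -1) = Rational(-1, 8353261)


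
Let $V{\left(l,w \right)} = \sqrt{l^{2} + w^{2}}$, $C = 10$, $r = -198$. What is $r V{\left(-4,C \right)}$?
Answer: $- 396 \sqrt{29} \approx -2132.5$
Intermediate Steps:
$r V{\left(-4,C \right)} = - 198 \sqrt{\left(-4\right)^{2} + 10^{2}} = - 198 \sqrt{16 + 100} = - 198 \sqrt{116} = - 198 \cdot 2 \sqrt{29} = - 396 \sqrt{29}$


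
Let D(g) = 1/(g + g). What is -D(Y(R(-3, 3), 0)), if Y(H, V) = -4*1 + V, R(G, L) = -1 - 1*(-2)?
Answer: ⅛ ≈ 0.12500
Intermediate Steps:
R(G, L) = 1 (R(G, L) = -1 + 2 = 1)
Y(H, V) = -4 + V
D(g) = 1/(2*g)
-D(Y(R(-3, 3), 0)) = -1/(2*(-4 + 0)) = -1/(2*(-4)) = -(-1)/(2*4) = -1*(-⅛) = ⅛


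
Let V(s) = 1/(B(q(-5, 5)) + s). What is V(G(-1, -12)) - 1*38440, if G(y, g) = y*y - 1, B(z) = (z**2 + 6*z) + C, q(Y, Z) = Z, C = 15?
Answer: -2690799/70 ≈ -38440.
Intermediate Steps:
B(z) = 15 + z**2 + 6*z (B(z) = (z**2 + 6*z) + 15 = 15 + z**2 + 6*z)
G(y, g) = -1 + y**2 (G(y, g) = y**2 - 1 = -1 + y**2)
V(s) = 1/(70 + s) (V(s) = 1/((15 + 5**2 + 6*5) + s) = 1/((15 + 25 + 30) + s) = 1/(70 + s))
V(G(-1, -12)) - 1*38440 = 1/(70 + (-1 + (-1)**2)) - 1*38440 = 1/(70 + (-1 + 1)) - 38440 = 1/(70 + 0) - 38440 = 1/70 - 38440 = -2690799/70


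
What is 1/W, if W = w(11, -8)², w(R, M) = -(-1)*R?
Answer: 1/121 ≈ 0.0082645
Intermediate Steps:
w(R, M) = R
W = 121 (W = 11² = 121)
1/W = 1/121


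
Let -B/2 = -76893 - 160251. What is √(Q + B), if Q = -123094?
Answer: √351194 ≈ 592.62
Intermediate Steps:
B = 474288 (B = -2*(-76893 - 160251) = -2*(-237144) = 474288)
√(Q + B) = √(-123094 + 474288) = √351194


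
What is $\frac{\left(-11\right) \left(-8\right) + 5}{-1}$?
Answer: $-93$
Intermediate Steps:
$\frac{\left(-11\right) \left(-8\right) + 5}{-1} = \left(88 + 5\right) \left(-1\right) = 93 \left(-1\right) = -93$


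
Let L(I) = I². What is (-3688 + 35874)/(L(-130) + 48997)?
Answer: 32186/65897 ≈ 0.48843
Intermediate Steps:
(-3688 + 35874)/(L(-130) + 48997) = (-3688 + 35874)/((-130)² + 48997) = 32186/(16900 + 48997) = 32186/65897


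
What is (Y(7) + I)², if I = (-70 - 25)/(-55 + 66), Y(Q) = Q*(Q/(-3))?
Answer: 678976/1089 ≈ 623.49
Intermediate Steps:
Y(Q) = -Q²/3 (Y(Q) = Q*(Q*(-⅓)) = Q*(-Q/3) = -Q²/3)
I = -95/11 ≈ -8.6364
(Y(7) + I)² = (-⅓*7² - 95/11)² = (-⅓*49 - 95/11)² = (-49/3 - 95/11)² = (-824/33)² = 678976/1089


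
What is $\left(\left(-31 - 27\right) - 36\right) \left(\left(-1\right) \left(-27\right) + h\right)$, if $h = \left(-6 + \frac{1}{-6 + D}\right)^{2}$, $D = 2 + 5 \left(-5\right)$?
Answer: $- \frac{5013208}{841} \approx -5961.0$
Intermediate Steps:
$D = -23$ ($D = 2 - 25 = -23$)
$h = \frac{30625}{841}$ ($h = \left(-6 + \frac{1}{-6 - 23}\right)^{2} = \left(-6 + \frac{1}{-29}\right)^{2} = \left(-6 - \frac{1}{29}\right)^{2} = \left(- \frac{175}{29}\right)^{2} = \frac{30625}{841} \approx 36.415$)
$\left(\left(-31 - 27\right) - 36\right) \left(\left(-1\right) \left(-27\right) + h\right) = \left(\left(-31 - 27\right) - 36\right) \left(\left(-1\right) \left(-27\right) + \frac{30625}{841}\right) = \left(-58 - 36\right) \left(27 + \frac{30625}{841}\right) = \left(-94\right) \frac{53332}{841} = - \frac{5013208}{841}$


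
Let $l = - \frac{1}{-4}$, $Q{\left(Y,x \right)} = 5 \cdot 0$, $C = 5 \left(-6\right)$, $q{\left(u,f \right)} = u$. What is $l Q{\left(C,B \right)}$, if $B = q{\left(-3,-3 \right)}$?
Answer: $0$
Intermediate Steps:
$B = -3$
$C = -30$
$Q{\left(Y,x \right)} = 0$
$l = \frac{1}{4}$ ($l = \left(-1\right) \left(- \frac{1}{4}\right) = \frac{1}{4} \approx 0.25$)
$l Q{\left(C,B \right)} = \frac{1}{4} \cdot 0 = 0$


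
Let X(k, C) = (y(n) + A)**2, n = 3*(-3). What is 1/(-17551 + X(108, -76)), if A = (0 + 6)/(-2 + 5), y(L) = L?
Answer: -1/17502 ≈ -5.7136e-5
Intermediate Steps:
n = -9
A = 2 (A = 6/3 = 6*(1/3) = 2)
X(k, C) = 49 (X(k, C) = (-9 + 2)**2 = (-7)**2 = 49)
1/(-17551 + X(108, -76)) = 1/(-17551 + 49) = 1/(-17502) = -1/17502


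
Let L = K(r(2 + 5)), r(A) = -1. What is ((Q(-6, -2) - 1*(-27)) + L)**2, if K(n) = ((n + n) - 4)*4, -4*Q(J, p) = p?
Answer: 49/4 ≈ 12.250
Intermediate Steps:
Q(J, p) = -p/4
K(n) = -16 + 8*n (K(n) = (2*n - 4)*4 = (-4 + 2*n)*4 = -16 + 8*n)
L = -24 (L = -16 + 8*(-1) = -16 - 8 = -24)
((Q(-6, -2) - 1*(-27)) + L)**2 = ((-1/4*(-2) - 1*(-27)) - 24)**2 = ((1/2 + 27) - 24)**2 = (55/2 - 24)**2 = (7/2)**2 = 49/4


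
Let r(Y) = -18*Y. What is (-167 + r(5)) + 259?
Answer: 2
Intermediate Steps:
(-167 + r(5)) + 259 = (-167 - 18*5) + 259 = (-167 - 90) + 259 = -257 + 259 = 2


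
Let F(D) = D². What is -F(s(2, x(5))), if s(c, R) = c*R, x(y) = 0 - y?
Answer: -100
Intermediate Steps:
x(y) = -y
s(c, R) = R*c
-F(s(2, x(5))) = -(-1*5*2)² = -(-5*2)² = -1*(-10)² = -1*100 = -100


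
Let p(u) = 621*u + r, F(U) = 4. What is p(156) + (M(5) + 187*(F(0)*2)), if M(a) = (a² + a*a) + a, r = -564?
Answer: 97863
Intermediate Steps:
p(u) = -564 + 621*u (p(u) = 621*u - 564 = -564 + 621*u)
M(a) = a + 2*a² (M(a) = (a² + a²) + a = 2*a² + a = a + 2*a²)
p(156) + (M(5) + 187*(F(0)*2)) = (-564 + 621*156) + (5*(1 + 2*5) + 187*(4*2)) = (-564 + 96876) + (5*(1 + 10) + 187*8) = 96312 + (5*11 + 1496) = 96312 + (55 + 1496) = 96312 + 1551 = 97863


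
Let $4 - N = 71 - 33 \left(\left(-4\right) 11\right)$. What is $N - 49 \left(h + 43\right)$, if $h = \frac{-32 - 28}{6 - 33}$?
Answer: $- \frac{33614}{9} \approx -3734.9$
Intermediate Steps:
$h = \frac{20}{9}$ ($h = - \frac{60}{-27} = \left(-60\right) \left(- \frac{1}{27}\right) = \frac{20}{9} \approx 2.2222$)
$N = -1519$ ($N = 4 - \left(71 - 33 \left(\left(-4\right) 11\right)\right) = 4 - \left(71 - -1452\right) = 4 - \left(71 + 1452\right) = 4 - 1523 = -1519$)
$N - 49 \left(h + 43\right) = -1519 - 49 \left(\frac{20}{9} + 43\right) = -1519 - \frac{19943}{9} = - \frac{33614}{9}$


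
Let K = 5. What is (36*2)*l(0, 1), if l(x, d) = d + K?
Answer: 432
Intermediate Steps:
l(x, d) = 5 + d (l(x, d) = d + 5 = 5 + d)
(36*2)*l(0, 1) = (36*2)*(5 + 1) = 72*6 = 432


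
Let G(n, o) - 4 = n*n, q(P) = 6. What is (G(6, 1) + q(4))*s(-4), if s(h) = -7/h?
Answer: 161/2 ≈ 80.500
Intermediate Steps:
G(n, o) = 4 + n² (G(n, o) = 4 + n*n = 4 + n²)
(G(6, 1) + q(4))*s(-4) = ((4 + 6²) + 6)*(-7/(-4)) = ((4 + 36) + 6)*(-7*(-¼)) = (40 + 6)*(7/4) = 46*(7/4) = 161/2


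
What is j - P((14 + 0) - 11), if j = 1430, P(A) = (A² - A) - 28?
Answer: 1452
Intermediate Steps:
P(A) = -28 + A² - A
j - P((14 + 0) - 11) = 1430 - (-28 + ((14 + 0) - 11)² - ((14 + 0) - 11)) = 1430 - (-28 + (14 - 11)² - (14 - 11)) = 1430 - (-28 + 3² - 1*3) = 1430 - (-28 + 9 - 3) = 1430 - 1*(-22) = 1430 + 22 = 1452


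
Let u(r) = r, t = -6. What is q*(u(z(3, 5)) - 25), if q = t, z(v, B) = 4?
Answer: 126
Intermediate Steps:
q = -6
q*(u(z(3, 5)) - 25) = -6*(4 - 25) = -6*(-21) = 126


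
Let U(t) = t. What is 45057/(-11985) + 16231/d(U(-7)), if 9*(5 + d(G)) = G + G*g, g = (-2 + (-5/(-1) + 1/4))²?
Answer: -1873526593/1609985 ≈ -1163.7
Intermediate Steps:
g = 169/16 (g = (-2 + (-5*(-1) + 1*(¼)))² = (-2 + (5 + ¼))² = (-2 + 21/4)² = (13/4)² = 169/16 ≈ 10.563)
d(G) = -5 + 185*G/144 (d(G) = -5 + (G + G*(169/16))/9 = -5 + (G + 169*G/16)/9 = -5 + (185*G/16)/9 = -5 + 185*G/144)
45057/(-11985) + 16231/d(U(-7)) = 45057/(-11985) + 16231/(-5 + (185/144)*(-7)) = 45057*(-1/11985) + 16231/(-5 - 1295/144) = -15019/3995 + 16231/(-2015/144) = -15019/3995 + 16231*(-144/2015) = -15019/3995 - 2337264/2015 = -1873526593/1609985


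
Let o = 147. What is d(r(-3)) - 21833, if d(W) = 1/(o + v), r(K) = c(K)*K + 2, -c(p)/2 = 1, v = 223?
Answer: -8078209/370 ≈ -21833.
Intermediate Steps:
c(p) = -2 (c(p) = -2*1 = -2)
r(K) = 2 - 2*K (r(K) = -2*K + 2 = 2 - 2*K)
d(W) = 1/370 (d(W) = 1/(147 + 223) = 1/370)
d(r(-3)) - 21833 = 1/370 - 21833 = -8078209/370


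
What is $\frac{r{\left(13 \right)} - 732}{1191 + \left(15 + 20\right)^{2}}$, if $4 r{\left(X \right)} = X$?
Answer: $- \frac{2915}{9664} \approx -0.30163$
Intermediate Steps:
$r{\left(X \right)} = \frac{X}{4}$
$\frac{r{\left(13 \right)} - 732}{1191 + \left(15 + 20\right)^{2}} = \frac{\frac{1}{4} \cdot 13 - 732}{1191 + \left(15 + 20\right)^{2}} = \frac{\frac{13}{4} - 732}{1191 + 35^{2}} = - \frac{2915}{4 \left(1191 + 1225\right)} = - \frac{2915}{4 \cdot 2416} = \left(- \frac{2915}{4}\right) \frac{1}{2416} = - \frac{2915}{9664}$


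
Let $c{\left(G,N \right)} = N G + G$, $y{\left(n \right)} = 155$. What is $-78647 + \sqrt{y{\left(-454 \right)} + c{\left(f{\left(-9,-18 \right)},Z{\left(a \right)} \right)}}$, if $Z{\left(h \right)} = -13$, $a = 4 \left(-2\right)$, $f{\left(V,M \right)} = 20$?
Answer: $-78647 + i \sqrt{85} \approx -78647.0 + 9.2195 i$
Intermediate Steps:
$a = -8$
$c{\left(G,N \right)} = G + G N$ ($c{\left(G,N \right)} = G N + G = G + G N$)
$-78647 + \sqrt{y{\left(-454 \right)} + c{\left(f{\left(-9,-18 \right)},Z{\left(a \right)} \right)}} = -78647 + \sqrt{155 + 20 \left(1 - 13\right)} = -78647 + \sqrt{155 + 20 \left(-12\right)} = -78647 + \sqrt{155 - 240} = -78647 + \sqrt{-85} = -78647 + i \sqrt{85}$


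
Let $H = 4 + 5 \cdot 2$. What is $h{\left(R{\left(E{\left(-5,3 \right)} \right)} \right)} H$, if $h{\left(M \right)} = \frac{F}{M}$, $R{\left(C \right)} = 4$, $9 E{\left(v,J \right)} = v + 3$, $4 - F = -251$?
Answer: $\frac{1785}{2} \approx 892.5$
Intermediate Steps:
$F = 255$ ($F = 4 - -251 = 4 + 251 = 255$)
$E{\left(v,J \right)} = \frac{1}{3} + \frac{v}{9}$ ($E{\left(v,J \right)} = \frac{v + 3}{9} = \frac{3 + v}{9} = \frac{1}{3} + \frac{v}{9}$)
$h{\left(M \right)} = \frac{255}{M}$
$H = 14$ ($H = 4 + 10 = 14$)
$h{\left(R{\left(E{\left(-5,3 \right)} \right)} \right)} H = \frac{255}{4} \cdot 14 = \frac{1785}{2}$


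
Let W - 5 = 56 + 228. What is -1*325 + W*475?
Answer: 136950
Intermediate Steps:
W = 289 (W = 5 + (56 + 228) = 5 + 284 = 289)
-1*325 + W*475 = -1*325 + 289*475 = -325 + 137275 = 136950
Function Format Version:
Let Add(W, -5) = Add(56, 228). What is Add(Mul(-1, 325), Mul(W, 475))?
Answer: 136950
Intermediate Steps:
W = 289 (W = Add(5, Add(56, 228)) = Add(5, 284) = 289)
Add(Mul(-1, 325), Mul(W, 475)) = Add(Mul(-1, 325), Mul(289, 475)) = Add(-325, 137275) = 136950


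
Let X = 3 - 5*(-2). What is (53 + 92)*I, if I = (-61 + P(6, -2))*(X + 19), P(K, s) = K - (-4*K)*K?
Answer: 412960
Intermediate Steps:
X = 13 (X = 3 + 10 = 13)
P(K, s) = K + 4*K**2 (P(K, s) = K - (-4)*K**2 = K + 4*K**2)
I = 2848 (I = (-61 + 6*(1 + 4*6))*(13 + 19) = (-61 + 6*(1 + 24))*32 = (-61 + 6*25)*32 = (-61 + 150)*32 = 89*32 = 2848)
(53 + 92)*I = (53 + 92)*2848 = 145*2848 = 412960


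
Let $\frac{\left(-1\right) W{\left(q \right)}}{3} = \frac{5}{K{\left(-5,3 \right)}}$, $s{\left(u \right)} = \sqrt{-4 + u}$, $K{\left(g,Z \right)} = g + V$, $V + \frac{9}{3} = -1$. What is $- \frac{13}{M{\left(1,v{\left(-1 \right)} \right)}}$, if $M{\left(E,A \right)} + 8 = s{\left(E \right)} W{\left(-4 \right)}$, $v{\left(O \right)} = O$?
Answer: $\frac{312}{217} + \frac{65 i \sqrt{3}}{217} \approx 1.4378 + 0.51882 i$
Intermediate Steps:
$V = -4$ ($V = -3 - 1 = -4$)
$K{\left(g,Z \right)} = -4 + g$ ($K{\left(g,Z \right)} = g - 4 = -4 + g$)
$W{\left(q \right)} = \frac{5}{3}$ ($W{\left(q \right)} = - 3 \frac{5}{-4 - 5} = - 3 \frac{5}{-9} = - 3 \cdot 5 \left(- \frac{1}{9}\right) = \left(-3\right) \left(- \frac{5}{9}\right) = \frac{5}{3}$)
$M{\left(E,A \right)} = -8 + \frac{5 \sqrt{-4 + E}}{3}$ ($M{\left(E,A \right)} = -8 + \sqrt{-4 + E} \frac{5}{3} = -8 + \frac{5 \sqrt{-4 + E}}{3}$)
$- \frac{13}{M{\left(1,v{\left(-1 \right)} \right)}} = - \frac{13}{-8 + \frac{5 \sqrt{-4 + 1}}{3}} = - \frac{13}{-8 + \frac{5 \sqrt{-3}}{3}} = - \frac{13}{-8 + \frac{5 i \sqrt{3}}{3}}$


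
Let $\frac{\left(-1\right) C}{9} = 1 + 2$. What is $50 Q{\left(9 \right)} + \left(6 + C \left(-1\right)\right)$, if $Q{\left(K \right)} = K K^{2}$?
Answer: $36483$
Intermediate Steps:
$Q{\left(K \right)} = K^{3}$
$C = -27$ ($C = - 9 \left(1 + 2\right) = \left(-9\right) 3 = -27$)
$50 Q{\left(9 \right)} + \left(6 + C \left(-1\right)\right) = 50 \cdot 9^{3} + \left(6 - -27\right) = 50 \cdot 729 + \left(6 + 27\right) = 36450 + 33 = 36483$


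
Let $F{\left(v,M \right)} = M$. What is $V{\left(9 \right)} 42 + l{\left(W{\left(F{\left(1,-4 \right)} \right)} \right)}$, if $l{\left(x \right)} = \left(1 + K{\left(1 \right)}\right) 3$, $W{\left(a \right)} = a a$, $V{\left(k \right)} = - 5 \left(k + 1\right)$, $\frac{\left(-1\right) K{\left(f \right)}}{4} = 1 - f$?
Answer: $-2097$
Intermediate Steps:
$K{\left(f \right)} = -4 + 4 f$ ($K{\left(f \right)} = - 4 \left(1 - f\right) = -4 + 4 f$)
$V{\left(k \right)} = -5 - 5 k$ ($V{\left(k \right)} = - 5 \left(1 + k\right) = -5 - 5 k$)
$W{\left(a \right)} = a^{2}$
$l{\left(x \right)} = 3$ ($l{\left(x \right)} = \left(1 + \left(-4 + 4 \cdot 1\right)\right) 3 = \left(1 + \left(-4 + 4\right)\right) 3 = \left(1 + 0\right) 3 = 1 \cdot 3 = 3$)
$V{\left(9 \right)} 42 + l{\left(W{\left(F{\left(1,-4 \right)} \right)} \right)} = \left(-5 - 45\right) 42 + 3 = \left(-50\right) 42 + 3 = -2100 + 3 = -2097$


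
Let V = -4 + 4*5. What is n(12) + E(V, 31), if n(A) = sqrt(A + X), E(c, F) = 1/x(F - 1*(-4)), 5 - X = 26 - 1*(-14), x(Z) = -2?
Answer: -1/2 + I*sqrt(23) ≈ -0.5 + 4.7958*I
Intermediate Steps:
V = 16 (V = -4 + 20 = 16)
X = -35 (X = 5 - (26 - 1*(-14)) = 5 - (26 + 14) = 5 - 1*40 = 5 - 40 = -35)
E(c, F) = -1/2 (E(c, F) = 1/(-2) = -1/2)
n(A) = sqrt(-35 + A) (n(A) = sqrt(A - 35) = sqrt(-35 + A))
n(12) + E(V, 31) = sqrt(-35 + 12) - 1/2 = sqrt(-23) - 1/2 = I*sqrt(23) - 1/2 = -1/2 + I*sqrt(23)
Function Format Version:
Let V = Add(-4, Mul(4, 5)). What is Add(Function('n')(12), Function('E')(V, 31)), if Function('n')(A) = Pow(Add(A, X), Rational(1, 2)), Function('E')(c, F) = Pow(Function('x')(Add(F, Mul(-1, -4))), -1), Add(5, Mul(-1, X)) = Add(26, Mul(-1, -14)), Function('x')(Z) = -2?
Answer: Add(Rational(-1, 2), Mul(I, Pow(23, Rational(1, 2)))) ≈ Add(-0.50000, Mul(4.7958, I))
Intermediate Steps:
V = 16 (V = Add(-4, 20) = 16)
X = -35 (X = Add(5, Mul(-1, Add(26, Mul(-1, -14)))) = Add(5, Mul(-1, Add(26, 14))) = Add(5, Mul(-1, 40)) = Add(5, -40) = -35)
Function('E')(c, F) = Rational(-1, 2) (Function('E')(c, F) = Pow(-2, -1) = Rational(-1, 2))
Function('n')(A) = Pow(Add(-35, A), Rational(1, 2)) (Function('n')(A) = Pow(Add(A, -35), Rational(1, 2)) = Pow(Add(-35, A), Rational(1, 2)))
Add(Function('n')(12), Function('E')(V, 31)) = Add(Pow(Add(-35, 12), Rational(1, 2)), Rational(-1, 2)) = Add(Pow(-23, Rational(1, 2)), Rational(-1, 2)) = Add(Mul(I, Pow(23, Rational(1, 2))), Rational(-1, 2)) = Add(Rational(-1, 2), Mul(I, Pow(23, Rational(1, 2))))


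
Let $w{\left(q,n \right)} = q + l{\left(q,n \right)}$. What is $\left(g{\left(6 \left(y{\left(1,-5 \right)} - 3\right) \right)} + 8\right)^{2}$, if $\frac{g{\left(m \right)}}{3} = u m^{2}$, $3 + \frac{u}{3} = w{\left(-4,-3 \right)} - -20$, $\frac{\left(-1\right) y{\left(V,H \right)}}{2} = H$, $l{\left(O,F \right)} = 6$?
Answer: $90993929104$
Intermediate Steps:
$y{\left(V,H \right)} = - 2 H$
$w{\left(q,n \right)} = 6 + q$ ($w{\left(q,n \right)} = q + 6 = 6 + q$)
$u = 57$ ($u = -9 + 3 \left(\left(6 - 4\right) - -20\right) = -9 + 3 \left(2 + 20\right) = -9 + 3 \cdot 22 = -9 + 66 = 57$)
$g{\left(m \right)} = 171 m^{2}$ ($g{\left(m \right)} = 3 \cdot 57 m^{2} = 171 m^{2}$)
$\left(g{\left(6 \left(y{\left(1,-5 \right)} - 3\right) \right)} + 8\right)^{2} = \left(171 \left(6 \left(\left(-2\right) \left(-5\right) - 3\right)\right)^{2} + 8\right)^{2} = \left(171 \left(6 \left(10 - 3\right)\right)^{2} + 8\right)^{2} = \left(171 \left(6 \cdot 7\right)^{2} + 8\right)^{2} = \left(171 \cdot 42^{2} + 8\right)^{2} = \left(171 \cdot 1764 + 8\right)^{2} = \left(301644 + 8\right)^{2} = 301652^{2} = 90993929104$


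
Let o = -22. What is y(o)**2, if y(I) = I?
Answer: 484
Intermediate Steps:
y(o)**2 = (-22)**2 = 484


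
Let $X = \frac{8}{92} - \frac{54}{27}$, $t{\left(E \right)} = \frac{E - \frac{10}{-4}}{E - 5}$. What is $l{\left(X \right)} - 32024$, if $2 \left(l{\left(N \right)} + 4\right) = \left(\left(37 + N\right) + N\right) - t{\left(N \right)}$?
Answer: $- \frac{156087443}{4876} \approx -32011.0$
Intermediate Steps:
$t{\left(E \right)} = \frac{\frac{5}{2} + E}{-5 + E}$ ($t{\left(E \right)} = \frac{E - - \frac{5}{2}}{-5 + E} = \frac{E + \frac{5}{2}}{-5 + E} = \frac{\frac{5}{2} + E}{-5 + E}$)
$X = - \frac{44}{23}$ ($X = 8 \cdot \frac{1}{92} - 2 = \frac{2}{23} - 2 = - \frac{44}{23} \approx -1.913$)
$l{\left(N \right)} = \frac{29}{2} + N - \frac{\frac{5}{2} + N}{2 \left(-5 + N\right)}$ ($l{\left(N \right)} = -4 + \frac{\left(\left(37 + N\right) + N\right) - \frac{\frac{5}{2} + N}{-5 + N}}{2} = -4 + \frac{\left(37 + 2 N\right) - \frac{\frac{5}{2} + N}{-5 + N}}{2} = -4 + \frac{37 + 2 N - \frac{\frac{5}{2} + N}{-5 + N}}{2} = -4 + \left(\frac{37}{2} + N - \frac{\frac{5}{2} + N}{2 \left(-5 + N\right)}\right) = \frac{29}{2} + N - \frac{\frac{5}{2} + N}{2 \left(-5 + N\right)}$)
$l{\left(X \right)} - 32024 = \frac{- \frac{295}{4} + \left(- \frac{44}{23}\right)^{2} + 9 \left(- \frac{44}{23}\right)}{-5 - \frac{44}{23}} - 32024 = \frac{- \frac{295}{4} + \frac{1936}{529} - \frac{396}{23}}{- \frac{159}{23}} - 32024 = \left(- \frac{23}{159}\right) \left(- \frac{184743}{2116}\right) - 32024 = \frac{61581}{4876} - 32024 = - \frac{156087443}{4876}$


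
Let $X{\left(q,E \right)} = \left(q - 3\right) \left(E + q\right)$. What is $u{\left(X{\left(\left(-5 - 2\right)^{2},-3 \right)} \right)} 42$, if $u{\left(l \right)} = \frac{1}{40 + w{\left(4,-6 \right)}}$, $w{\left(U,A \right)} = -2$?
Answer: $\frac{21}{19} \approx 1.1053$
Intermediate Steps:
$X{\left(q,E \right)} = \left(-3 + q\right) \left(E + q\right)$
$u{\left(l \right)} = \frac{1}{38}$ ($u{\left(l \right)} = \frac{1}{40 - 2} = \frac{1}{38}$)
$u{\left(X{\left(\left(-5 - 2\right)^{2},-3 \right)} \right)} 42 = \frac{1}{38} \cdot 42 = \frac{21}{19}$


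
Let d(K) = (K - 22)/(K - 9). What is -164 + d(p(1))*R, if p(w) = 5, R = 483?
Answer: 7555/4 ≈ 1888.8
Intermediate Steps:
d(K) = (-22 + K)/(-9 + K)
-164 + d(p(1))*R = -164 + ((-22 + 5)/(-9 + 5))*483 = -164 + (-17/(-4))*483 = -164 - 1/4*(-17)*483 = -164 + (17/4)*483 = -164 + 8211/4 = 7555/4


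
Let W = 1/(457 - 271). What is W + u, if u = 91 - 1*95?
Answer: -743/186 ≈ -3.9946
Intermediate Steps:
u = -4 (u = 91 - 95 = -4)
W = 1/186 ≈ 0.0053763
W + u = 1/186 - 4 = -743/186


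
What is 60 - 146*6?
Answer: -816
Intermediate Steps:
60 - 146*6 = 60 - 876 = -816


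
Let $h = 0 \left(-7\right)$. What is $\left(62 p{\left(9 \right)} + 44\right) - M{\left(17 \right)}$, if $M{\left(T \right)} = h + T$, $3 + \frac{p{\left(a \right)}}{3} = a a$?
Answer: $14535$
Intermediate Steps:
$h = 0$
$p{\left(a \right)} = -9 + 3 a^{2}$ ($p{\left(a \right)} = -9 + 3 a a = -9 + 3 a^{2}$)
$M{\left(T \right)} = T$ ($M{\left(T \right)} = 0 + T = T$)
$\left(62 p{\left(9 \right)} + 44\right) - M{\left(17 \right)} = \left(62 \left(-9 + 3 \cdot 9^{2}\right) + 44\right) - 17 = \left(62 \left(-9 + 3 \cdot 81\right) + 44\right) - 17 = \left(62 \left(-9 + 243\right) + 44\right) - 17 = \left(62 \cdot 234 + 44\right) - 17 = \left(14508 + 44\right) - 17 = 14552 - 17 = 14535$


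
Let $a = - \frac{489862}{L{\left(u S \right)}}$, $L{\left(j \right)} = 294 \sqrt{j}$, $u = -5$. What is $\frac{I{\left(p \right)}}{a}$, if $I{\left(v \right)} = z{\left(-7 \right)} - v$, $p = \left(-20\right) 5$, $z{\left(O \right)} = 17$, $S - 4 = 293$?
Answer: $- \frac{51597 i \sqrt{165}}{244931} \approx - 2.706 i$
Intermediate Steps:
$S = 297$ ($S = 4 + 293 = 297$)
$p = -100$
$I{\left(v \right)} = 17 - v$
$a = \frac{244931 i \sqrt{165}}{72765}$ ($a = - \frac{489862}{294 \sqrt{\left(-5\right) 297}} = - \frac{489862}{294 \sqrt{-1485}} = - \frac{489862}{294 \cdot 3 i \sqrt{165}} = - \frac{489862}{882 i \sqrt{165}} = - 489862 \left(- \frac{i \sqrt{165}}{145530}\right) = \frac{244931 i \sqrt{165}}{72765} \approx 43.238 i$)
$\frac{I{\left(p \right)}}{a} = \frac{17 - -100}{\frac{244931}{72765} i \sqrt{165}} = \left(17 + 100\right) \left(- \frac{441 i \sqrt{165}}{244931}\right) = 117 \left(- \frac{441 i \sqrt{165}}{244931}\right) = - \frac{51597 i \sqrt{165}}{244931}$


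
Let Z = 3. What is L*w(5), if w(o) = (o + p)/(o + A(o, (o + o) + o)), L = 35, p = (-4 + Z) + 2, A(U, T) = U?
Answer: 21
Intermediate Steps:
p = 1 (p = (-4 + 3) + 2 = -1 + 2 = 1)
w(o) = (1 + o)/(2*o) (w(o) = (o + 1)/(o + o) = (1 + o)/((2*o)) = (1 + o)*(1/(2*o)) = (1 + o)/(2*o))
L*w(5) = 35*((½)*(1 + 5)/5) = 35*((½)*(⅕)*6) = 35*(⅗) = 21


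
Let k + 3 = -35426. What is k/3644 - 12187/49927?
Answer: -1813273111/181933988 ≈ -9.9667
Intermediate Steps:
k = -35429 (k = -3 - 35426 = -35429)
k/3644 - 12187/49927 = -35429/3644 - 12187/49927 = -1813273111/181933988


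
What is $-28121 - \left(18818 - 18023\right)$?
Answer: $-28916$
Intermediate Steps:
$-28121 - \left(18818 - 18023\right) = -28121 - 795 = -28916$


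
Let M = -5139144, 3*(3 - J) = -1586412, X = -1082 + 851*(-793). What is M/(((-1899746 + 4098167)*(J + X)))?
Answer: 285508/17968183371 ≈ 1.5890e-5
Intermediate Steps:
X = -675925 (X = -1082 - 674843 = -675925)
J = 528807 (J = 3 - ⅓*(-1586412) = 3 + 528804 = 528807)
M/(((-1899746 + 4098167)*(J + X))) = -5139144*1/((-1899746 + 4098167)*(528807 - 675925)) = -5139144/(2198421*(-147118)) = -5139144/(-323427300678) = -5139144*(-1/323427300678) = 285508/17968183371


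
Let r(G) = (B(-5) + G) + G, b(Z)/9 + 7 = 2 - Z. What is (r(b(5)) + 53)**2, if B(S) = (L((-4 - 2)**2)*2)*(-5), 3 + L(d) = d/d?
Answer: 11449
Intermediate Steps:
b(Z) = -45 - 9*Z (b(Z) = -63 + 9*(2 - Z) = -63 + (18 - 9*Z) = -45 - 9*Z)
L(d) = -2 (L(d) = -3 + d/d = -3 + 1 = -2)
B(S) = 20 (B(S) = -2*2*(-5) = -4*(-5) = 20)
r(G) = 20 + 2*G (r(G) = (20 + G) + G = 20 + 2*G)
(r(b(5)) + 53)**2 = ((20 + 2*(-45 - 9*5)) + 53)**2 = ((20 + 2*(-45 - 45)) + 53)**2 = ((20 + 2*(-90)) + 53)**2 = ((20 - 180) + 53)**2 = (-160 + 53)**2 = (-107)**2 = 11449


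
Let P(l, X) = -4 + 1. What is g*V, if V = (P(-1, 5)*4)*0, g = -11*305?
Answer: 0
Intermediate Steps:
P(l, X) = -3
g = -3355
V = 0 (V = -3*4*0 = -12*0 = 0)
g*V = -3355*0 = 0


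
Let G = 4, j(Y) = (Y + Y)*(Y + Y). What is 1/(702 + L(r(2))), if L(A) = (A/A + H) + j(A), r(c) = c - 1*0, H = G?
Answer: 1/723 ≈ 0.0013831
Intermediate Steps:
j(Y) = 4*Y² (j(Y) = (2*Y)*(2*Y) = 4*Y²)
H = 4
r(c) = c (r(c) = c + 0 = c)
L(A) = 5 + 4*A² (L(A) = (A/A + 4) + 4*A² = (1 + 4) + 4*A² = 5 + 4*A²)
1/(702 + L(r(2))) = 1/(702 + (5 + 4*2²)) = 1/(702 + (5 + 4*4)) = 1/(702 + (5 + 16)) = 1/(702 + 21) = 1/723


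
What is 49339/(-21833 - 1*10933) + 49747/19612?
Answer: 331186867/321303396 ≈ 1.0308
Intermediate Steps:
49339/(-21833 - 1*10933) + 49747/19612 = 49339/(-21833 - 10933) + 49747*(1/19612) = 49339/(-32766) + 49747/19612 = 49339*(-1/32766) + 49747/19612 = -49339/32766 + 49747/19612 = 331186867/321303396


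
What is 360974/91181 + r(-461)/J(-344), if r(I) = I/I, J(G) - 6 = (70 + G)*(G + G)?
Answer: 3581588827/904697882 ≈ 3.9589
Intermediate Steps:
J(G) = 6 + 2*G*(70 + G) (J(G) = 6 + (70 + G)*(G + G) = 6 + (70 + G)*(2*G) = 6 + 2*G*(70 + G))
r(I) = 1
360974/91181 + r(-461)/J(-344) = 360974/91181 + 1/(6 + 2*(-344)**2 + 140*(-344)) = 360974*(1/91181) + 1/(6 + 2*118336 - 48160) = 360974/91181 + 1/(6 + 236672 - 48160) = 360974/91181 + 1/188518 = 3581588827/904697882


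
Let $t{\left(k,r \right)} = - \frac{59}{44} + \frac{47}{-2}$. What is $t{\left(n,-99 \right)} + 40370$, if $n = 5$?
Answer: $\frac{1775187}{44} \approx 40345.0$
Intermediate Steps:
$t{\left(k,r \right)} = - \frac{1093}{44}$ ($t{\left(k,r \right)} = \left(-59\right) \frac{1}{44} + 47 \left(- \frac{1}{2}\right) = - \frac{59}{44} - \frac{47}{2} = - \frac{1093}{44}$)
$t{\left(n,-99 \right)} + 40370 = - \frac{1093}{44} + 40370 = \frac{1775187}{44}$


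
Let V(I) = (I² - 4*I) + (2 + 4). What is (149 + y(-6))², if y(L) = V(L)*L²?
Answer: 6375625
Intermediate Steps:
V(I) = 6 + I² - 4*I (V(I) = (I² - 4*I) + 6 = 6 + I² - 4*I)
y(L) = L²*(6 + L² - 4*L) (y(L) = (6 + L² - 4*L)*L² = L²*(6 + L² - 4*L))
(149 + y(-6))² = (149 + (-6)²*(6 + (-6)² - 4*(-6)))² = (149 + 36*(6 + 36 + 24))² = (149 + 36*66)² = (149 + 2376)² = 2525² = 6375625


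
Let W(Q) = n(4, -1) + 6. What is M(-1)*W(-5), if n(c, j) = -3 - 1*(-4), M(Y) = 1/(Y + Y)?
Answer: -7/2 ≈ -3.5000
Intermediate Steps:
M(Y) = 1/(2*Y)
n(c, j) = 1 (n(c, j) = -3 + 4 = 1)
W(Q) = 7 (W(Q) = 1 + 6 = 7)
M(-1)*W(-5) = ((½)/(-1))*7 = ((½)*(-1))*7 = -½*7 = -7/2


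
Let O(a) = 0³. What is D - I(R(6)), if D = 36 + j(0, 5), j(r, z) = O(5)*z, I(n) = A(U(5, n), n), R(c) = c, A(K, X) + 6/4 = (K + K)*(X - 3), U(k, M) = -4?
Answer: 123/2 ≈ 61.500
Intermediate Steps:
O(a) = 0
A(K, X) = -3/2 + 2*K*(-3 + X) (A(K, X) = -3/2 + (K + K)*(X - 3) = -3/2 + (2*K)*(-3 + X) = -3/2 + 2*K*(-3 + X))
I(n) = 45/2 - 8*n (I(n) = -3/2 - 6*(-4) + 2*(-4)*n = -3/2 + 24 - 8*n = 45/2 - 8*n)
j(r, z) = 0 (j(r, z) = 0*z = 0)
D = 36 (D = 36 + 0 = 36)
D - I(R(6)) = 36 - (45/2 - 8*6) = 36 - (45/2 - 48) = 36 - 1*(-51/2) = 36 + 51/2 = 123/2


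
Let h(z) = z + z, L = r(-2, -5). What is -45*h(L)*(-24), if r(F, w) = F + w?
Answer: -15120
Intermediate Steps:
L = -7 (L = -2 - 5 = -7)
h(z) = 2*z
-45*h(L)*(-24) = -90*(-7)*(-24) = -45*(-14)*(-24) = 630*(-24) = -15120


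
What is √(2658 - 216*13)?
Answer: 5*I*√6 ≈ 12.247*I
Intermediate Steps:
√(2658 - 216*13) = √(2658 - 2808) = √(-150) = 5*I*√6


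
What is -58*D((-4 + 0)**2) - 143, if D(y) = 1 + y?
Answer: -1129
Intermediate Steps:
-58*D((-4 + 0)**2) - 143 = -58*(1 + (-4 + 0)**2) - 143 = -58*(1 + (-4)**2) - 143 = -58*(1 + 16) - 143 = -58*17 - 143 = -986 - 143 = -1129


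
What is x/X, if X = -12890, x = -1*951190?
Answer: 95119/1289 ≈ 73.793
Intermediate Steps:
x = -951190
x/X = -951190/(-12890) = -951190*(-1/12890) = 95119/1289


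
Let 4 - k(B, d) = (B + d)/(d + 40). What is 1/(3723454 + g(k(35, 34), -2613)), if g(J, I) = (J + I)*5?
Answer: 74/274569921 ≈ 2.6951e-7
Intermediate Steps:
k(B, d) = 4 - (B + d)/(40 + d) (k(B, d) = 4 - (B + d)/(d + 40) = 4 - (B + d)/(40 + d))
g(J, I) = 5*I + 5*J (g(J, I) = (I + J)*5 = 5*I + 5*J)
1/(3723454 + g(k(35, 34), -2613)) = 1/(3723454 + (5*(-2613) + 5*((160 - 1*35 + 3*34)/(40 + 34)))) = 1/(3723454 + (-13065 + 5*((160 - 35 + 102)/74))) = 1/(3723454 + (-13065 + 5*((1/74)*227))) = 1/(3723454 + (-13065 + 5*(227/74))) = 1/(3723454 + (-13065 + 1135/74)) = 1/(3723454 - 965675/74) = 1/(274569921/74) = 74/274569921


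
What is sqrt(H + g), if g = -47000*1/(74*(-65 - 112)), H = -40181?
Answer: I*sqrt(1723185120081)/6549 ≈ 200.44*I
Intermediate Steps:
g = 23500/6549 (g = -47000/(74*(-177)) = -47000/(-13098) = -47000*(-1/13098) = 23500/6549 ≈ 3.5883)
sqrt(H + g) = sqrt(-40181 + 23500/6549) = sqrt(-263121869/6549) = I*sqrt(1723185120081)/6549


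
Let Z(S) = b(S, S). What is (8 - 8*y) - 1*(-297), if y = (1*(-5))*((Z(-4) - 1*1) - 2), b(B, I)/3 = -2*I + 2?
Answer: 1385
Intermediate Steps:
b(B, I) = 6 - 6*I (b(B, I) = 3*(-2*I + 2) = 3*(2 - 2*I) = 6 - 6*I)
Z(S) = 6 - 6*S
y = -135 (y = (1*(-5))*(((6 - 6*(-4)) - 1*1) - 2) = -5*(((6 + 24) - 1) - 2) = -5*((30 - 1) - 2) = -5*(29 - 2) = -5*27 = -135)
(8 - 8*y) - 1*(-297) = (8 - 8*(-135)) - 1*(-297) = (8 + 1080) + 297 = 1088 + 297 = 1385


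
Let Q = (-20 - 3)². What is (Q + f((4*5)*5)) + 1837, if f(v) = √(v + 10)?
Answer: 2366 + √110 ≈ 2376.5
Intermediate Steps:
Q = 529 (Q = (-23)² = 529)
f(v) = √(10 + v)
(Q + f((4*5)*5)) + 1837 = (529 + √(10 + (4*5)*5)) + 1837 = (529 + √(10 + 20*5)) + 1837 = (529 + √(10 + 100)) + 1837 = (529 + √110) + 1837 = 2366 + √110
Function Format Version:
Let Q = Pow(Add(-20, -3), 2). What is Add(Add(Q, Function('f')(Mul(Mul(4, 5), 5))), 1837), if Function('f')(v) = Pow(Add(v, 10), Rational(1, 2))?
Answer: Add(2366, Pow(110, Rational(1, 2))) ≈ 2376.5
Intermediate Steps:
Q = 529 (Q = Pow(-23, 2) = 529)
Function('f')(v) = Pow(Add(10, v), Rational(1, 2))
Add(Add(Q, Function('f')(Mul(Mul(4, 5), 5))), 1837) = Add(Add(529, Pow(Add(10, Mul(Mul(4, 5), 5)), Rational(1, 2))), 1837) = Add(Add(529, Pow(Add(10, Mul(20, 5)), Rational(1, 2))), 1837) = Add(Add(529, Pow(Add(10, 100), Rational(1, 2))), 1837) = Add(Add(529, Pow(110, Rational(1, 2))), 1837) = Add(2366, Pow(110, Rational(1, 2)))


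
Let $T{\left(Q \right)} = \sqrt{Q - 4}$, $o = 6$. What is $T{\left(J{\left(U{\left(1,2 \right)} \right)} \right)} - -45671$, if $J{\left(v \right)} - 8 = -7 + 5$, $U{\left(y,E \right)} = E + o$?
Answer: $45671 + \sqrt{2} \approx 45672.0$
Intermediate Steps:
$U{\left(y,E \right)} = 6 + E$ ($U{\left(y,E \right)} = E + 6 = 6 + E$)
$J{\left(v \right)} = 6$ ($J{\left(v \right)} = 8 + \left(-7 + 5\right) = 8 - 2 = 6$)
$T{\left(Q \right)} = \sqrt{-4 + Q}$
$T{\left(J{\left(U{\left(1,2 \right)} \right)} \right)} - -45671 = \sqrt{-4 + 6} - -45671 = \sqrt{2} + 45671 = 45671 + \sqrt{2}$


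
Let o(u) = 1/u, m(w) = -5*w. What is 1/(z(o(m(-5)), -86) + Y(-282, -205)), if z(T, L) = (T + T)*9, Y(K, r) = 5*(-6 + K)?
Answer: -25/35982 ≈ -0.00069479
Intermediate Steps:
Y(K, r) = -30 + 5*K
z(T, L) = 18*T (z(T, L) = (2*T)*9 = 18*T)
1/(z(o(m(-5)), -86) + Y(-282, -205)) = 1/(18/((-5*(-5))) + (-30 + 5*(-282))) = 1/(18/25 + (-30 - 1410)) = 1/(18*(1/25) - 1440) = 1/(18/25 - 1440) = 1/(-35982/25) = -25/35982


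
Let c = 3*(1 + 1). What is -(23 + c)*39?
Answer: -1131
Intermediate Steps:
c = 6 (c = 3*2 = 6)
-(23 + c)*39 = -(23 + 6)*39 = -29*39 = -1*1131 = -1131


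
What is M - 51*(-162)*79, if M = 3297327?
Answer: 3950025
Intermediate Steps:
M - 51*(-162)*79 = 3297327 - 51*(-162)*79 = 3297327 - (-8262)*79 = 3297327 - 1*(-652698) = 3297327 + 652698 = 3950025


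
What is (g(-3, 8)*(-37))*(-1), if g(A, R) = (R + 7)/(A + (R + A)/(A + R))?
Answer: -555/2 ≈ -277.50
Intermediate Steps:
g(A, R) = (7 + R)/(1 + A) (g(A, R) = (7 + R)/(A + (A + R)/(A + R)) = (7 + R)/(A + 1) = (7 + R)/(1 + A))
(g(-3, 8)*(-37))*(-1) = (((7 + 8)/(1 - 3))*(-37))*(-1) = ((15/(-2))*(-37))*(-1) = (-½*15*(-37))*(-1) = -15/2*(-37)*(-1) = (555/2)*(-1) = -555/2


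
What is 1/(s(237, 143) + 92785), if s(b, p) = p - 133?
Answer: 1/92795 ≈ 1.0776e-5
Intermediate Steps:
s(b, p) = -133 + p
1/(s(237, 143) + 92785) = 1/((-133 + 143) + 92785) = 1/(10 + 92785) = 1/92795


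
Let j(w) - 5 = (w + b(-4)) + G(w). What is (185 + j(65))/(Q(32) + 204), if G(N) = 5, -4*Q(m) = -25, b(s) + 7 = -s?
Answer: 1028/841 ≈ 1.2224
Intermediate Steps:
b(s) = -7 - s
Q(m) = 25/4 (Q(m) = -1/4*(-25) = 25/4)
j(w) = 7 + w (j(w) = 5 + ((w + (-7 - 1*(-4))) + 5) = 5 + ((w + (-7 + 4)) + 5) = 5 + ((w - 3) + 5) = 5 + ((-3 + w) + 5) = 5 + (2 + w) = 7 + w)
(185 + j(65))/(Q(32) + 204) = (185 + (7 + 65))/(25/4 + 204) = (185 + 72)/(841/4) = 257*(4/841) = 1028/841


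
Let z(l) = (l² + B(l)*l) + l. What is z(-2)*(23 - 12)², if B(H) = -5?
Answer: 1452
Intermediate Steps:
z(l) = l² - 4*l (z(l) = (l² - 5*l) + l = l² - 4*l)
z(-2)*(23 - 12)² = (-2*(-4 - 2))*(23 - 12)² = -2*(-6)*11² = 12*121 = 1452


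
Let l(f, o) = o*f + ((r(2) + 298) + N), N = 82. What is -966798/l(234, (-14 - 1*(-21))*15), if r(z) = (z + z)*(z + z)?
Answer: -53711/1387 ≈ -38.725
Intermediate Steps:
r(z) = 4*z² (r(z) = (2*z)*(2*z) = 4*z²)
l(f, o) = 396 + f*o (l(f, o) = o*f + ((4*2² + 298) + 82) = f*o + ((4*4 + 298) + 82) = f*o + ((16 + 298) + 82) = f*o + (314 + 82) = f*o + 396 = 396 + f*o)
-966798/l(234, (-14 - 1*(-21))*15) = -966798/(396 + 234*((-14 - 1*(-21))*15)) = -966798/(396 + 234*((-14 + 21)*15)) = -966798/(396 + 234*(7*15)) = -966798/(396 + 234*105) = -966798/(396 + 24570) = -966798/24966 = -966798*1/24966 = -53711/1387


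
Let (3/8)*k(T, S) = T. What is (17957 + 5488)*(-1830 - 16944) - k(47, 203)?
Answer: -1320469666/3 ≈ -4.4016e+8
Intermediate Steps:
k(T, S) = 8*T/3
(17957 + 5488)*(-1830 - 16944) - k(47, 203) = (17957 + 5488)*(-1830 - 16944) - 8*47/3 = 23445*(-18774) - 1*376/3 = -440156430 - 376/3 = -1320469666/3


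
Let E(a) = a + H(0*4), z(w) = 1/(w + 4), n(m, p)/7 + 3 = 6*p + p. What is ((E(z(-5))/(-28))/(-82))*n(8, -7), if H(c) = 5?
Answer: -26/41 ≈ -0.63415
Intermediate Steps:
n(m, p) = -21 + 49*p (n(m, p) = -21 + 7*(6*p + p) = -21 + 7*(7*p) = -21 + 49*p)
z(w) = 1/(4 + w)
E(a) = 5 + a (E(a) = a + 5 = 5 + a)
((E(z(-5))/(-28))/(-82))*n(8, -7) = (((5 + 1/(4 - 5))/(-28))/(-82))*(-21 + 49*(-7)) = (-(5 + 1/(-1))*(-1)/(82*28))*(-21 - 343) = -(5 - 1)*(-1)/(82*28)*(-364) = -2*(-1)/(41*28)*(-364) = -1/82*(-1/7)*(-364) = (1/574)*(-364) = -26/41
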